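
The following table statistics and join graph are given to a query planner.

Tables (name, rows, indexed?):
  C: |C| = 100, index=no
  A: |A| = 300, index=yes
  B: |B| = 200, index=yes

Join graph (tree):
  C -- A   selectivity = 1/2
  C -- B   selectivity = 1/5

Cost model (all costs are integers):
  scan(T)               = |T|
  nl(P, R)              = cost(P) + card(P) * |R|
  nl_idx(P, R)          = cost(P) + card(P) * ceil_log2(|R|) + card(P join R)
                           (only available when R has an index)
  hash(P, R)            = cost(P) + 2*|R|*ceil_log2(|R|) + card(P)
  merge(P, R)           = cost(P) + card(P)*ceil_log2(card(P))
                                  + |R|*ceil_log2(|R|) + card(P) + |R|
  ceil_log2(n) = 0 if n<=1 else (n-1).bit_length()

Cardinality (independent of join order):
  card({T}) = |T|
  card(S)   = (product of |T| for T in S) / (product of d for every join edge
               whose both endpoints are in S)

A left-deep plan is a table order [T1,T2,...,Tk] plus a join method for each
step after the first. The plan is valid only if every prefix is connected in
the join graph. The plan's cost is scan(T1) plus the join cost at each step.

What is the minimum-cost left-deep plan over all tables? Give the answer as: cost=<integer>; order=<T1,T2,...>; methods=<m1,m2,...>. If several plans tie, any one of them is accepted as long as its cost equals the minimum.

cost=11200; order=B,C,A; methods=hash,hash

Selinger DP (subsets sized 1..n):
  {C}: scan cost=100, card=100
  {A}: scan cost=300, card=300
  {B}: scan cost=200, card=200
  {AC}: card=15000; try (C,hash)→2000, (A,merge)→3900, (C,merge)→4100, (A,hash)→5600, (A,nl_idx)→16000, (A,nl)→30100 …(+1); best=2000 via (C,hash)
  {BC}: card=4000; try (C,hash)→1800, (B,merge)→2700, (C,merge)→2800, (B,hash)→3400, (B,nl_idx)→4900, (B,nl)→20100 …(+1); best=1800 via (C,hash)
  {ABC}: card=600000; try (A,hash)→11200, (B,hash)→20200, (A,merge)→56800, (B,merge)→228800, (A,nl_idx)→637800, (B,nl_idx)→722000 …(+2); best=11200 via (A,hash)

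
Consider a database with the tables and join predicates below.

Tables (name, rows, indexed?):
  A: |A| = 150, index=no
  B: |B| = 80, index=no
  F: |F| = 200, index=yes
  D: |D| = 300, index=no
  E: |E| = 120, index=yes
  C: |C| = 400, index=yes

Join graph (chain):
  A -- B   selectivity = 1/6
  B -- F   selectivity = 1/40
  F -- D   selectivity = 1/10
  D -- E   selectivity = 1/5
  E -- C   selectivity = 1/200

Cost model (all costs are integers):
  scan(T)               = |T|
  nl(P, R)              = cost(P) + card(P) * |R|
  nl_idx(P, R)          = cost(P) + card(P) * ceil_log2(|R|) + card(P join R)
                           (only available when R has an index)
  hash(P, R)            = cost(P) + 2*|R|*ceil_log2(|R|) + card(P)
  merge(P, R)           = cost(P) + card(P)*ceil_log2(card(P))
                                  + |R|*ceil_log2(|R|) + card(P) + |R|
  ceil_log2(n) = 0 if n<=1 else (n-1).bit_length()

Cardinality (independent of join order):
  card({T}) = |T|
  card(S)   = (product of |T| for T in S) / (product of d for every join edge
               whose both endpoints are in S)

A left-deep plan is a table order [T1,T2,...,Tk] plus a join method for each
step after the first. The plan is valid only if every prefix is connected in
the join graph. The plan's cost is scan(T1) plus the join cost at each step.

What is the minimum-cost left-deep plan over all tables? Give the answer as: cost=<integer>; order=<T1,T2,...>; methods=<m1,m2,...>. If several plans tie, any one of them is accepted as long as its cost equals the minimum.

cost=891720; order=E,C,D,F,B,A; methods=nl_idx,merge,hash,hash,hash

Selinger DP (subsets sized 1..n):
  {A}: scan cost=150, card=150
  {B}: scan cost=80, card=80
  {F}: scan cost=200, card=200
  {D}: scan cost=300, card=300
  {E}: scan cost=120, card=120
  {C}: scan cost=400, card=400
  {AB}: card=2000; try (B,hash)→1420, (A,merge)→2070, (B,merge)→2140, (A,hash)→2560, (A,nl)→12080, (B,nl)→12150; best=1420 via (B,hash)
  {BF}: card=400; try (F,nl_idx)→1120, (B,hash)→1520, (F,merge)→2520, (B,merge)→2640, (F,hash)→3360, (F,nl)→16080 …(+1); best=1120 via (F,nl_idx)
  {DF}: card=6000; try (F,hash)→3800, (D,merge)→5000, (F,merge)→5100, (D,hash)→5800, (F,nl_idx)→8700, (D,nl)→60200 …(+1); best=3800 via (F,hash)
  {DE}: card=7200; try (E,hash)→2280, (D,merge)→4080, (E,merge)→4260, (D,hash)→5640, (E,nl_idx)→9600, (D,nl)→36120 …(+1); best=2280 via (E,hash)
  {CE}: card=240; try (C,nl_idx)→1440, (E,hash)→2480, (E,nl_idx)→3440, (C,merge)→5080, (E,merge)→5360, (C,hash)→7440 …(+2); best=1440 via (C,nl_idx)
  {ABF}: card=10000; try (A,hash)→3920, (A,merge)→6470, (F,hash)→6620, (F,merge)→27220, (F,nl_idx)→27420, (A,nl)→61120 …(+1); best=3920 via (A,hash)
  {BDF}: card=12000; try (D,hash)→6920, (D,merge)→8120, (B,hash)→10920, (B,merge)→88440, (D,nl)→121120, (B,nl)→483800; best=6920 via (D,hash)
  {DEF}: card=144000; try (E,hash)→11480, (F,hash)→12680, (E,merge)→88760, (F,merge)→104880, (E,nl_idx)→189800, (F,nl_idx)→203880 …(+2); best=11480 via (E,hash)
  {CDE}: card=14400; try (D,merge)→6600, (D,hash)→7080, (C,hash)→16680, (D,nl)→73440, (C,nl_idx)→81480, (C,merge)→107080 …(+1); best=6600 via (D,merge)
  {ABDF}: card=300000; try (D,hash)→19320, (A,hash)→21320, (D,merge)→156920, (A,merge)→188270, (A,nl)→1806920, (D,nl)→3003920; best=19320 via (D,hash)
  {BDEF}: card=288000; try (E,hash)→20600, (B,hash)→156600, (E,merge)→187880, (E,nl_idx)→378920, (E,nl)→1446920, (B,merge)→2748120 …(+1); best=20600 via (E,hash)
  {CDEF}: card=288000; try (F,hash)→24200, (C,hash)→162680, (F,merge)→224400, (F,nl_idx)→409800, (C,nl_idx)→1595480, (C,merge)→2751480 …(+2); best=24200 via (F,hash)
  {ABDEF}: card=7200000; try (A,hash)→311000, (E,hash)→321000, (A,merge)→5781950, (E,merge)→6020280, (E,nl_idx)→9319320, (E,nl)→36019320 …(+1); best=311000 via (A,hash)
  {BCDEF}: card=576000; try (B,hash)→313320, (C,hash)→315800, (C,nl_idx)→3188600, (C,merge)→5784600, (B,merge)→5784840, (B,nl)→23064200 …(+1); best=313320 via (B,hash)
  {ABCDEF}: card=14400000; try (A,hash)→891720, (C,hash)→7518200, (A,merge)→12410670, (C,nl_idx)→79511000, (A,nl)→86713320, (C,merge)→173115000 …(+1); best=891720 via (A,hash)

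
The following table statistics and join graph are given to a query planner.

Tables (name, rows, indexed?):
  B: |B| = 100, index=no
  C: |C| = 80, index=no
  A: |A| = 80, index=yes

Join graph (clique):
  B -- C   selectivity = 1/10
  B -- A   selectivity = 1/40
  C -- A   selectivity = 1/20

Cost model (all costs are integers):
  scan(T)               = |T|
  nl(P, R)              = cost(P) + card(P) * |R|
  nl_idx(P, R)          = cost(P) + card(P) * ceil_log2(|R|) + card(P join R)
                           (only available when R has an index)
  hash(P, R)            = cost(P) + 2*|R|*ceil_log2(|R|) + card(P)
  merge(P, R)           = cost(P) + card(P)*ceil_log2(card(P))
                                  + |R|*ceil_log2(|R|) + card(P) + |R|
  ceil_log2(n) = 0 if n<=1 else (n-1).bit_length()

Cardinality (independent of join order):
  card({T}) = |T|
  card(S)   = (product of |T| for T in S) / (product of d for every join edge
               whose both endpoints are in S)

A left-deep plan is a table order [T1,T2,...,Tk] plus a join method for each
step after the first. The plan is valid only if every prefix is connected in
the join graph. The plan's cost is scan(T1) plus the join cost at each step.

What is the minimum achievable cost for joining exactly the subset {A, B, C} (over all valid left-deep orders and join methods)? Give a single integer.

2320

Selinger DP over subsets of {A,B,C}:
  {B}: scan cost=100, card=100
  {C}: scan cost=80, card=80
  {A}: scan cost=80, card=80
  {BC}: card=800; try (C,hash)→1320, (B,merge)→1520, (C,merge)→1540, (B,hash)→1560, (B,nl)→8080, (C,nl)→8100; best=1320 via (C,hash)
  {AB}: card=200; try (A,nl_idx)→1000, (A,hash)→1320, (B,merge)→1520, (A,merge)→1540, (B,hash)→1560, (B,nl)→8080 …(+1); best=1000 via (A,nl_idx)
  {AC}: card=320; try (A,nl_idx)→960, (C,hash)→1280, (A,hash)→1280, (C,merge)→1360, (A,merge)→1360, (C,nl)→6480 …(+1); best=960 via (A,nl_idx)
  {ABC}: card=80; try (C,hash)→2320, (B,hash)→2680, (A,hash)→3240, (C,merge)→3440, (B,merge)→4960, (A,nl_idx)→7000 …(+4); best=2320 via (C,hash)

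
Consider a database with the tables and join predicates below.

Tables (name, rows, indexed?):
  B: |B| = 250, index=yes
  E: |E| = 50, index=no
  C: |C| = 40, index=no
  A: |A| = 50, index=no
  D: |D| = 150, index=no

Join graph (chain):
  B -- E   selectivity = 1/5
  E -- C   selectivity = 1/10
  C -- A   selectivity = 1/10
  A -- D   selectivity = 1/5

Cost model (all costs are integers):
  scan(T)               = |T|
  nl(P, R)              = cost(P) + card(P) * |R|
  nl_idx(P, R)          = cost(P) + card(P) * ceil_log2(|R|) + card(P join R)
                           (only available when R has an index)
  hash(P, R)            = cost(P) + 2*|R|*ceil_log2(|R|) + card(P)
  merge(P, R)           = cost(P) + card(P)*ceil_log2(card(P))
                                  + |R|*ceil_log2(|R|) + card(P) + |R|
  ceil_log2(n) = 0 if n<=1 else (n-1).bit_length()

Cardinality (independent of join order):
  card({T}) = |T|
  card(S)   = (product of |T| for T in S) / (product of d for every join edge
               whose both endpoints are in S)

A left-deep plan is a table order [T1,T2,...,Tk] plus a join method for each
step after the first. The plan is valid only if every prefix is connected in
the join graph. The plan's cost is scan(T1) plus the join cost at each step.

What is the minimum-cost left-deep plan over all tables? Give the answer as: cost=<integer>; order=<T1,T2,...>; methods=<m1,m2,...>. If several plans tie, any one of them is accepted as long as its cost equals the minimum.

cost=38780; order=A,C,E,D,B; methods=hash,hash,hash,hash

Selinger DP (subsets sized 1..n):
  {B}: scan cost=250, card=250
  {E}: scan cost=50, card=50
  {C}: scan cost=40, card=40
  {A}: scan cost=50, card=50
  {D}: scan cost=150, card=150
  {BE}: card=2500; try (E,hash)→1100, (B,merge)→2650, (E,merge)→2850, (B,nl_idx)→2950, (B,hash)→4100, (B,nl)→12550 …(+1); best=1100 via (E,hash)
  {CE}: card=200; try (C,hash)→580, (E,merge)→670, (E,hash)→680, (C,merge)→680, (E,nl)→2040, (C,nl)→2050; best=580 via (C,hash)
  {AC}: card=200; try (C,hash)→580, (A,merge)→670, (C,merge)→680, (A,hash)→680, (A,nl)→2040, (C,nl)→2050; best=580 via (C,hash)
  {AD}: card=1500; try (A,hash)→900, (D,merge)→1750, (A,merge)→1850, (D,hash)→2500, (D,nl)→7550, (A,nl)→7650; best=900 via (A,hash)
  {BCE}: card=10000; try (C,hash)→4080, (B,merge)→4630, (B,hash)→4780, (B,nl_idx)→12180, (C,merge)→33880, (B,nl)→50580 …(+1); best=4080 via (C,hash)
  {ACE}: card=1000; try (E,hash)→1380, (A,hash)→1380, (E,merge)→2730, (A,merge)→2730, (E,nl)→10580, (A,nl)→10580; best=1380 via (E,hash)
  {ACD}: card=6000; try (C,hash)→2880, (D,hash)→3180, (D,merge)→3730, (C,merge)→19180, (D,nl)→30580, (C,nl)→60900; best=2880 via (C,hash)
  {ABCE}: card=50000; try (B,hash)→6380, (B,merge)→14630, (A,hash)→14680, (B,nl_idx)→59380, (A,merge)→154430, (B,nl)→251380 …(+1); best=6380 via (B,hash)
  {ACDE}: card=30000; try (D,hash)→4780, (E,hash)→9480, (D,merge)→13730, (E,merge)→87230, (D,nl)→151380, (E,nl)→302880; best=4780 via (D,hash)
  {ABCDE}: card=1500000; try (B,hash)→38780, (D,hash)→58780, (B,merge)→487030, (D,merge)→857730, (B,nl_idx)→1744780, (B,nl)→7504780 …(+1); best=38780 via (B,hash)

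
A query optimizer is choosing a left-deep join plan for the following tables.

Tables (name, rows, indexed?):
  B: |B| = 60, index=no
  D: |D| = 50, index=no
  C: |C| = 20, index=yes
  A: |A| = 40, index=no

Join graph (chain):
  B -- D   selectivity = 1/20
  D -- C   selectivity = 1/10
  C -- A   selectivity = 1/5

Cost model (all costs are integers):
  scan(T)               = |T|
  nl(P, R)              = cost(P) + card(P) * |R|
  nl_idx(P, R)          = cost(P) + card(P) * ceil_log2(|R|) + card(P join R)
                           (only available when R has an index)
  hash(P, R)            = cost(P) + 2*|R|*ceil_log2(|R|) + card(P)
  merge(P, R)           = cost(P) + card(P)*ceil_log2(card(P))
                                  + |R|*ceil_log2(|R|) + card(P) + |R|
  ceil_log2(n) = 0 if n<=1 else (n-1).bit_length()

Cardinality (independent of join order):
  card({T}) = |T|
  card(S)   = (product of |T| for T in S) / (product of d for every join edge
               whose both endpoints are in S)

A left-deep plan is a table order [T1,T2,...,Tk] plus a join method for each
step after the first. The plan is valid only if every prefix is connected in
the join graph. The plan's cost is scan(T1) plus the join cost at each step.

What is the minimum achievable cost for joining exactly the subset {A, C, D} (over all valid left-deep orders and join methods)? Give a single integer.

880

Selinger DP over subsets of {A,C,D}:
  {D}: scan cost=50, card=50
  {C}: scan cost=20, card=20
  {A}: scan cost=40, card=40
  {CD}: card=100; try (C,hash)→300, (C,nl_idx)→400, (D,merge)→490, (C,merge)→520, (D,hash)→640, (D,nl)→1020 …(+1); best=300 via (C,hash)
  {AC}: card=160; try (C,hash)→280, (C,nl_idx)→400, (A,merge)→420, (C,merge)→440, (A,hash)→520, (A,nl)→820 …(+1); best=280 via (C,hash)
  {ACD}: card=800; try (A,hash)→880, (D,hash)→1040, (A,merge)→1380, (D,merge)→2070, (A,nl)→4300, (D,nl)→8280; best=880 via (A,hash)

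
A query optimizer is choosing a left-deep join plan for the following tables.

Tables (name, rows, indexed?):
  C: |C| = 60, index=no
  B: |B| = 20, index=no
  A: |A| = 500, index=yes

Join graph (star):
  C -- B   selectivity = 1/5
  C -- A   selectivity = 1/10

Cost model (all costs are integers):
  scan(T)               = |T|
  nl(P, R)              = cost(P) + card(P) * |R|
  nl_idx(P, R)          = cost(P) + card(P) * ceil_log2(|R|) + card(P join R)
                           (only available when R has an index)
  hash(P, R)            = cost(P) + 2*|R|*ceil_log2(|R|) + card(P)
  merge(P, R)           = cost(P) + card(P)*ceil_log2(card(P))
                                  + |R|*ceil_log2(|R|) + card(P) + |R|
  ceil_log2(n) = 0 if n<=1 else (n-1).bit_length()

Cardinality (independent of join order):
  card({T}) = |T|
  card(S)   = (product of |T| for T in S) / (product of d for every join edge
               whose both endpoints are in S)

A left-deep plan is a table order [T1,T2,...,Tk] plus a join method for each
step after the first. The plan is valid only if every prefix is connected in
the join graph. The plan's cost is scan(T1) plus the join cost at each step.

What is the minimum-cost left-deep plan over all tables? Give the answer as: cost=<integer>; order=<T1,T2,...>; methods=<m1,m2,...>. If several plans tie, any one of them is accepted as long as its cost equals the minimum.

Selinger DP (subsets sized 1..n):
  {C}: scan cost=60, card=60
  {B}: scan cost=20, card=20
  {A}: scan cost=500, card=500
  {BC}: card=240; try (B,hash)→320, (C,merge)→560, (B,merge)→600, (C,hash)→760, (C,nl)→1220, (B,nl)→1260; best=320 via (B,hash)
  {AC}: card=3000; try (C,hash)→1720, (A,nl_idx)→3600, (A,merge)→5480, (C,merge)→5920, (A,hash)→9120, (A,nl)→30060 …(+1); best=1720 via (C,hash)
  {ABC}: card=12000; try (B,hash)→4920, (A,merge)→7480, (A,hash)→9560, (A,nl_idx)→14480, (B,merge)→40840, (B,nl)→61720 …(+1); best=4920 via (B,hash)

cost=4920; order=A,C,B; methods=hash,hash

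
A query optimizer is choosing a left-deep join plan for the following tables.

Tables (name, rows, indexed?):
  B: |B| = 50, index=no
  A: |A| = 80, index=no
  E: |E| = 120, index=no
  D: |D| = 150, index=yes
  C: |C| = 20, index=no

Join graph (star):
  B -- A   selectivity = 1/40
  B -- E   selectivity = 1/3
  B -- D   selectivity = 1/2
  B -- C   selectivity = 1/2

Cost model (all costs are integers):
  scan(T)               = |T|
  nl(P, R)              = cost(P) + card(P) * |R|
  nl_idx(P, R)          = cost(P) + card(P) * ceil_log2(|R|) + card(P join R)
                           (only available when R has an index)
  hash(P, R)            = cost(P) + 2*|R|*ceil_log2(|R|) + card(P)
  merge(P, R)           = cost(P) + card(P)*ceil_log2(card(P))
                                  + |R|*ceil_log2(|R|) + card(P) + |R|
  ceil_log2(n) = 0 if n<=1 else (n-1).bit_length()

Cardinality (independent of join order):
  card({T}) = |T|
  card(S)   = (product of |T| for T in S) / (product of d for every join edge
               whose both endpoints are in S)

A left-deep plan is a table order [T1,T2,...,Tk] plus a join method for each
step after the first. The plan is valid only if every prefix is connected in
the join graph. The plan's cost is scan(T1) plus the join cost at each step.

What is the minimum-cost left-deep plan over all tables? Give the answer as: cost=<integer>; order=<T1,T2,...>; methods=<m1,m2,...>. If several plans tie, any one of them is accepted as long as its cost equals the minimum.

Selinger DP (subsets sized 1..n):
  {B}: scan cost=50, card=50
  {A}: scan cost=80, card=80
  {E}: scan cost=120, card=120
  {D}: scan cost=150, card=150
  {C}: scan cost=20, card=20
  {AB}: card=100; try (B,hash)→760, (A,merge)→1040, (B,merge)→1070, (A,hash)→1220, (A,nl)→4050, (B,nl)→4080; best=760 via (B,hash)
  {BE}: card=2000; try (B,hash)→840, (E,merge)→1360, (B,merge)→1430, (E,hash)→1780, (E,nl)→6050, (B,nl)→6120; best=840 via (B,hash)
  {BD}: card=3750; try (B,hash)→900, (D,merge)→1750, (B,merge)→1850, (D,hash)→2500, (D,nl_idx)→4200, (D,nl)→7550 …(+1); best=900 via (B,hash)
  {BC}: card=500; try (C,hash)→300, (B,merge)→490, (C,merge)→520, (B,hash)→640, (B,nl)→1020, (C,nl)→1050; best=300 via (C,hash)
  {ABE}: card=4000; try (E,merge)→2520, (E,hash)→2540, (A,hash)→3960, (E,nl)→12760, (A,merge)→25480, (A,nl)→160840; best=2520 via (E,merge)
  {ABD}: card=7500; try (D,merge)→2910, (D,hash)→3260, (A,hash)→5770, (D,nl_idx)→9060, (D,nl)→15760, (A,merge)→50290 …(+1); best=2910 via (D,merge)
  {ABC}: card=1000; try (C,hash)→1060, (C,merge)→1680, (A,hash)→1920, (C,nl)→2760, (A,merge)→5940, (A,nl)→40300; best=1060 via (C,hash)
  {BDE}: card=150000; try (D,hash)→5240, (E,hash)→6330, (D,merge)→26190, (E,merge)→50610, (D,nl_idx)→166840, (D,nl)→300840 …(+1); best=5240 via (D,hash)
  {BCE}: card=20000; try (E,hash)→2480, (C,hash)→3040, (E,merge)→6260, (C,merge)→24960, (C,nl)→40840, (E,nl)→60300; best=2480 via (E,hash)
  {BCD}: card=37500; try (D,hash)→3200, (C,hash)→4850, (D,merge)→6650, (D,nl_idx)→41800, (C,merge)→49770, (D,nl)→75300 …(+1); best=3200 via (D,hash)
  {ABDE}: card=300000; try (D,hash)→8920, (E,hash)→12090, (D,merge)→55870, (E,merge)→108870, (A,hash)→156360, (D,nl_idx)→334520 …(+4); best=8920 via (D,hash)
  {ABCE}: card=40000; try (E,hash)→3740, (C,hash)→6720, (E,merge)→13020, (A,hash)→23600, (C,merge)→54640, (C,nl)→82520 …(+3); best=3740 via (E,hash)
  {ABCD}: card=75000; try (D,hash)→4460, (C,hash)→10610, (D,merge)→13410, (A,hash)→41820, (D,nl_idx)→84060, (C,merge)→108030 …(+4); best=4460 via (D,hash)
  {BCDE}: card=1500000; try (D,hash)→24880, (E,hash)→42380, (C,hash)→155440, (D,merge)→323830, (E,merge)→641660, (D,nl_idx)→1662480 …(+4); best=24880 via (D,hash)
  {ABCDE}: card=3000000; try (D,hash)→46140, (E,hash)→81140, (C,hash)→309120, (D,merge)→685090, (E,merge)→1355420, (A,hash)→1526000 …(+7); best=46140 via (D,hash)

cost=46140; order=A,B,C,E,D; methods=hash,hash,hash,hash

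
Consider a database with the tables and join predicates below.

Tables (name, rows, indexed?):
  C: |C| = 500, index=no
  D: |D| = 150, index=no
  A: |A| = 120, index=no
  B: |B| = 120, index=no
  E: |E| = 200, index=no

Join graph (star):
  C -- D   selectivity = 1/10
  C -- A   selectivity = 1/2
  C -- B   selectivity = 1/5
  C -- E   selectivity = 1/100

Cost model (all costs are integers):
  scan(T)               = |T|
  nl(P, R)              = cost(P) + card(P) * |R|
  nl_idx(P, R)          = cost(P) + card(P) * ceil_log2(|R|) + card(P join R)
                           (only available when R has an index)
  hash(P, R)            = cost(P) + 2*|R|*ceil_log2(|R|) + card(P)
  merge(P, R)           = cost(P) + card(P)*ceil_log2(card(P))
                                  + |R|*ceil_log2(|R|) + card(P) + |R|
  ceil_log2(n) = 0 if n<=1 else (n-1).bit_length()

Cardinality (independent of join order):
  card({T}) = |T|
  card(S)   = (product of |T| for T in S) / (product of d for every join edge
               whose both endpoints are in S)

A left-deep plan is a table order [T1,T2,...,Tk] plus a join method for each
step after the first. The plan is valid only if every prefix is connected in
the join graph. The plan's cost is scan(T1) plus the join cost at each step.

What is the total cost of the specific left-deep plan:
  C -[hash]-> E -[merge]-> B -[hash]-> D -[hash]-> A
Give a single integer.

404240

step 1: scan C: cost=500, card=500
step 2: join E via hash
    card(P join E) = 500*200/(100) = 1000
    cost = 500 + 2*200*8 + 500 = 4200
step 3: join B via merge
    card(P join B) = 1000*120/(5) = 24000
    cost = 4200 + 1000*10 + 120*7 + 1000 + 120 = 16160
step 4: join D via hash
    card(P join D) = 24000*150/(10) = 360000
    cost = 16160 + 2*150*8 + 24000 = 42560
step 5: join A via hash
    card(P join A) = 360000*120/(2) = 21600000
    cost = 42560 + 2*120*7 + 360000 = 404240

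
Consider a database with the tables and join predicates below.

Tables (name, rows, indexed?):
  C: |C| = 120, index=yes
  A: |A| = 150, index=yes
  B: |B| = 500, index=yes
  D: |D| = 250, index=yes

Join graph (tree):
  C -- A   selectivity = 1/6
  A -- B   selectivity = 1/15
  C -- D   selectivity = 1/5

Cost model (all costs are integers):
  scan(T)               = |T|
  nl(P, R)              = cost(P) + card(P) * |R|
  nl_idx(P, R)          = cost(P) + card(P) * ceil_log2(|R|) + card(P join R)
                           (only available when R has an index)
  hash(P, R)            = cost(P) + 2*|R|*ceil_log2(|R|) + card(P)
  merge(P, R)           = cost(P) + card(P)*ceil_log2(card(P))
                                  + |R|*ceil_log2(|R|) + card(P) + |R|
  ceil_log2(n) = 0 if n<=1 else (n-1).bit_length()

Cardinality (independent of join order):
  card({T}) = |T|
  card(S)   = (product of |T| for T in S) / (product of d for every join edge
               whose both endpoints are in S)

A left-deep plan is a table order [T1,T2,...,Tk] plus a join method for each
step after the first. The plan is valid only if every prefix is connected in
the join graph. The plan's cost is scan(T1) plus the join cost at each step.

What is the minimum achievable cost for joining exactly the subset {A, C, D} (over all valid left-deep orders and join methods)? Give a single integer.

8980

Selinger DP over subsets of {A,C,D}:
  {C}: scan cost=120, card=120
  {A}: scan cost=150, card=150
  {D}: scan cost=250, card=250
  {AC}: card=3000; try (C,hash)→1980, (A,merge)→2430, (C,merge)→2460, (A,hash)→2640, (A,nl_idx)→4080, (C,nl_idx)→4200 …(+2); best=1980 via (C,hash)
  {CD}: card=6000; try (C,hash)→2180, (D,merge)→3330, (C,merge)→3460, (D,hash)→4240, (D,nl_idx)→7080, (C,nl_idx)→8000 …(+2); best=2180 via (C,hash)
  {ACD}: card=150000; try (D,hash)→8980, (A,hash)→10580, (D,merge)→43230, (A,merge)→87530, (D,nl_idx)→175980, (A,nl_idx)→200180 …(+2); best=8980 via (D,hash)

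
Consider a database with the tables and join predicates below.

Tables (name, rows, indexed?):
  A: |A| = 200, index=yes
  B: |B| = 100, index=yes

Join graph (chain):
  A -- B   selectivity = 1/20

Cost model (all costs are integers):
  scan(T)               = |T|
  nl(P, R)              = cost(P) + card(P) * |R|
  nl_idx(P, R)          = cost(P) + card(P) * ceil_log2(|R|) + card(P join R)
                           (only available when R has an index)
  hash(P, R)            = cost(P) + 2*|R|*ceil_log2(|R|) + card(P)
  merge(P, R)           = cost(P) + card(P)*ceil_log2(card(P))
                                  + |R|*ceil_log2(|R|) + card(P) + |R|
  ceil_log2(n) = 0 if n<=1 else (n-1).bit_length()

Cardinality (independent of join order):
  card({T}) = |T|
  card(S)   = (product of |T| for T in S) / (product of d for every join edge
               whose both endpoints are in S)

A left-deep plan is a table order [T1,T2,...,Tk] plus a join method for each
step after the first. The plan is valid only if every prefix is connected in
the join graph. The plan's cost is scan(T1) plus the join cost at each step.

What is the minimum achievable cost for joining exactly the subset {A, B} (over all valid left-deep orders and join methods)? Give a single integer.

Selinger DP over subsets of {A,B}:
  {A}: scan cost=200, card=200
  {B}: scan cost=100, card=100
  {AB}: card=1000; try (B,hash)→1800, (A,nl_idx)→1900, (B,nl_idx)→2600, (A,merge)→2700, (B,merge)→2800, (A,hash)→3400 …(+2); best=1800 via (B,hash)

1800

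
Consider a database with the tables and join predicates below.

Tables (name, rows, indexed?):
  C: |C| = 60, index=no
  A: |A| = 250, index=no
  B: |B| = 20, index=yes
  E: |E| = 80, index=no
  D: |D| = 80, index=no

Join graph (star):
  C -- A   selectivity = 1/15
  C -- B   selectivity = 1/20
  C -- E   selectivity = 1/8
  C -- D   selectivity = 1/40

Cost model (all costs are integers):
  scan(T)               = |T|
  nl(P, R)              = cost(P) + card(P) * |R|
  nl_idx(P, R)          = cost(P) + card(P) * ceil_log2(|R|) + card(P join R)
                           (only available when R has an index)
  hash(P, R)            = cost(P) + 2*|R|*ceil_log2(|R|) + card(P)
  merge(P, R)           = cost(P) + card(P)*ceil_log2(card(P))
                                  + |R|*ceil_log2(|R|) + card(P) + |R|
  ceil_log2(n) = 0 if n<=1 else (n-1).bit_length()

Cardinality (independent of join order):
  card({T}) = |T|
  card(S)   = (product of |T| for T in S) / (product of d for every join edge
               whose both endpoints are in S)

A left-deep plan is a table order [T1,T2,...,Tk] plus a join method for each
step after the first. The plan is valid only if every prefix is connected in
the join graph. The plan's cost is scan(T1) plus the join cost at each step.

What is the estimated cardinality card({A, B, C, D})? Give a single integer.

2000

Tables in S: A(250), B(20), C(60), D(80)
Edges inside S: C-A(d=15), C-B(d=20), C-D(d=40)
numerator = 250 * 20 * 60 * 80 = 24000000
denominator = 15 * 20 * 40 = 12000
card(S) = 24000000 / 12000 = 2000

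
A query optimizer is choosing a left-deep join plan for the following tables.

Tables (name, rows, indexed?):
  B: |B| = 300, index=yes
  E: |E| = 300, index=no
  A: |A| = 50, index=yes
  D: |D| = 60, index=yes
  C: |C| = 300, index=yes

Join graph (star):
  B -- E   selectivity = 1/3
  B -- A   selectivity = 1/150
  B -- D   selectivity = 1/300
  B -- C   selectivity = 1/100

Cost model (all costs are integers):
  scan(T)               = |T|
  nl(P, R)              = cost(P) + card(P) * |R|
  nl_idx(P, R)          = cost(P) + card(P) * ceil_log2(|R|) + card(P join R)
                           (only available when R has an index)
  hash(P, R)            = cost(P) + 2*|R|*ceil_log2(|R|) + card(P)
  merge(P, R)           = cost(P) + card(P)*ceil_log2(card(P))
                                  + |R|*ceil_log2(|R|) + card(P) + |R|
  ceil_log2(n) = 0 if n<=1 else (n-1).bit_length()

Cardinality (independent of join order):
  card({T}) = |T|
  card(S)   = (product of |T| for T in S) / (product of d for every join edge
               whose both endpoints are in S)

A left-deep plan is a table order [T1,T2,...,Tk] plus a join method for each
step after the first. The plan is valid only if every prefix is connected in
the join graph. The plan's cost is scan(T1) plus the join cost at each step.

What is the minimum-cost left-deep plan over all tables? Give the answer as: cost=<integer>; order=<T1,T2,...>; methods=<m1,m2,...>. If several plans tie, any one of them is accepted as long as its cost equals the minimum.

Selinger DP (subsets sized 1..n):
  {B}: scan cost=300, card=300
  {E}: scan cost=300, card=300
  {A}: scan cost=50, card=50
  {D}: scan cost=60, card=60
  {C}: scan cost=300, card=300
  {BE}: card=30000; try (E,hash)→6000, (B,hash)→6000, (E,merge)→6300, (B,merge)→6300, (B,nl_idx)→33000, (E,nl)→90300 …(+1); best=6000 via (E,hash)
  {AB}: card=100; try (B,nl_idx)→600, (A,hash)→1200, (A,nl_idx)→2200, (B,merge)→3400, (A,merge)→3650, (B,hash)→5500 …(+2); best=600 via (B,nl_idx)
  {BD}: card=60; try (B,nl_idx)→660, (D,hash)→1320, (D,nl_idx)→2160, (B,merge)→3480, (D,merge)→3720, (B,hash)→5520 …(+2); best=660 via (B,nl_idx)
  {BC}: card=900; try (C,nl_idx)→3900, (B,nl_idx)→3900, (C,hash)→6000, (B,hash)→6000, (C,merge)→6300, (B,merge)→6300 …(+2); best=3900 via (C,nl_idx)
  {ABE}: card=10000; try (E,merge)→4400, (E,hash)→6100, (E,nl)→30600, (A,hash)→36600, (A,nl_idx)→196000, (A,merge)→486350 …(+1); best=4400 via (E,merge)
  {BDE}: card=6000; try (E,merge)→4080, (E,hash)→6120, (E,nl)→18660, (D,hash)→36720, (D,nl_idx)→192000, (D,merge)→486420 …(+1); best=4080 via (E,merge)
  {BCE}: card=90000; try (E,hash)→10200, (E,merge)→16800, (C,hash)→41400, (E,nl)→273900, (C,nl_idx)→366000, (C,merge)→489000 …(+1); best=10200 via (E,hash)
  {ABD}: card=20; try (A,nl_idx)→1040, (D,nl_idx)→1220, (A,hash)→1320, (D,hash)→1420, (A,merge)→1430, (D,merge)→1820 …(+2); best=1040 via (A,nl_idx)
  {ABC}: card=300; try (C,nl_idx)→1800, (C,merge)→4400, (A,hash)→5400, (C,hash)→6100, (A,nl_idx)→9600, (A,merge)→14150 …(+2); best=1800 via (C,nl_idx)
  {BCD}: card=180; try (C,nl_idx)→1380, (C,merge)→4080, (D,hash)→5520, (C,hash)→6120, (D,nl_idx)→9480, (D,merge)→14220 …(+2); best=1380 via (C,nl_idx)
  {ABDE}: card=2000; try (E,merge)→4160, (E,hash)→6460, (E,nl)→7040, (A,hash)→10680, (D,hash)→15120, (A,nl_idx)→42080 …(+5); best=4160 via (E,merge)
  {ABCE}: card=30000; try (E,hash)→7500, (E,merge)→7800, (C,hash)→19800, (E,nl)→91800, (A,hash)→100800, (C,nl_idx)→124400 …(+5); best=7500 via (E,hash)
  {BCDE}: card=18000; try (E,merge)→6000, (E,hash)→6960, (C,hash)→15480, (E,nl)→55380, (C,nl_idx)→76080, (C,merge)→91080 …(+5); best=6000 via (E,merge)
  {ABCD}: card=60; try (C,nl_idx)→1280, (A,hash)→2160, (A,nl_idx)→2520, (D,hash)→2820, (A,merge)→3350, (D,nl_idx)→3660 …(+6); best=1280 via (C,nl_idx)
  {ABCDE}: card=6000; try (E,merge)→4700, (E,hash)→6740, (C,hash)→11560, (E,nl)→19280, (A,hash)→24600, (C,nl_idx)→28160 …(+9); best=4700 via (E,merge)

cost=4700; order=D,B,A,C,E; methods=nl_idx,nl_idx,nl_idx,merge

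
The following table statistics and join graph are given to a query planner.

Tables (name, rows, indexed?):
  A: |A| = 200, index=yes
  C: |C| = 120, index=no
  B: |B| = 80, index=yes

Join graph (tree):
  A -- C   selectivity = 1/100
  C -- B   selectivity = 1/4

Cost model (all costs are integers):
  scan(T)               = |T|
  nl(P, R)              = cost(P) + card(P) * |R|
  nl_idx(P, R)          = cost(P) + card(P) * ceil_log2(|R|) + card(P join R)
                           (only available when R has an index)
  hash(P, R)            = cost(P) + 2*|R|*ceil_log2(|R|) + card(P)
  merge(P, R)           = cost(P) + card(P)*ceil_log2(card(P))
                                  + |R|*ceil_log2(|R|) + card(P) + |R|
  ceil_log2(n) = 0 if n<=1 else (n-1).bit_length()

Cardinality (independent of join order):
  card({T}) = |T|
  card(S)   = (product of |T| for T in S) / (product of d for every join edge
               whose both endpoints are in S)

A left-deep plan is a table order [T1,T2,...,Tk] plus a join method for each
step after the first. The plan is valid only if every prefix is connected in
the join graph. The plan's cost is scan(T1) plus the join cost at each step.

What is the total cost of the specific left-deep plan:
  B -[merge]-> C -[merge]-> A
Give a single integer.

34680

step 1: scan B: cost=80, card=80
step 2: join C via merge
    card(P join C) = 80*120/(4) = 2400
    cost = 80 + 80*7 + 120*7 + 80 + 120 = 1680
step 3: join A via merge
    card(P join A) = 2400*200/(100) = 4800
    cost = 1680 + 2400*12 + 200*8 + 2400 + 200 = 34680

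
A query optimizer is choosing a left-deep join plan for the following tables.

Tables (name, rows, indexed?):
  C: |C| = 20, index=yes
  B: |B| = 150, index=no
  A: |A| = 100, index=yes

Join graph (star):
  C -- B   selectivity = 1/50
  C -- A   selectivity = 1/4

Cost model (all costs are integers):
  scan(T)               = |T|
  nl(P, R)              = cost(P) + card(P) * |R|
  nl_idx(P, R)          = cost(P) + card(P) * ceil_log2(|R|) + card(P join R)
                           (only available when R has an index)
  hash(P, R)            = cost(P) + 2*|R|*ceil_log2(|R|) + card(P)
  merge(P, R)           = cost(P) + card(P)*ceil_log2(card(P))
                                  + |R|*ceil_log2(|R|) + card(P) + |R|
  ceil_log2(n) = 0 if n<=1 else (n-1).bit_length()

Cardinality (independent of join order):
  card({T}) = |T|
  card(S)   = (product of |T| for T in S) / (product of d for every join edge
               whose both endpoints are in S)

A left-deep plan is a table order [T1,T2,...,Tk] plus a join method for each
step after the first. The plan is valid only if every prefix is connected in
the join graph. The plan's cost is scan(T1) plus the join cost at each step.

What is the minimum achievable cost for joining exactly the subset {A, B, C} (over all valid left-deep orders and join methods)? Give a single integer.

1720

Selinger DP over subsets of {A,B,C}:
  {C}: scan cost=20, card=20
  {B}: scan cost=150, card=150
  {A}: scan cost=100, card=100
  {BC}: card=60; try (C,hash)→500, (C,nl_idx)→960, (B,merge)→1490, (C,merge)→1620, (B,hash)→2440, (B,nl)→3020 …(+1); best=500 via (C,hash)
  {AC}: card=500; try (C,hash)→400, (A,nl_idx)→660, (A,merge)→940, (C,merge)→1020, (C,nl_idx)→1100, (A,hash)→1440 …(+2); best=400 via (C,hash)
  {ABC}: card=1500; try (A,merge)→1720, (A,hash)→1960, (A,nl_idx)→2420, (B,hash)→3300, (A,nl)→6500, (B,merge)→6750 …(+1); best=1720 via (A,merge)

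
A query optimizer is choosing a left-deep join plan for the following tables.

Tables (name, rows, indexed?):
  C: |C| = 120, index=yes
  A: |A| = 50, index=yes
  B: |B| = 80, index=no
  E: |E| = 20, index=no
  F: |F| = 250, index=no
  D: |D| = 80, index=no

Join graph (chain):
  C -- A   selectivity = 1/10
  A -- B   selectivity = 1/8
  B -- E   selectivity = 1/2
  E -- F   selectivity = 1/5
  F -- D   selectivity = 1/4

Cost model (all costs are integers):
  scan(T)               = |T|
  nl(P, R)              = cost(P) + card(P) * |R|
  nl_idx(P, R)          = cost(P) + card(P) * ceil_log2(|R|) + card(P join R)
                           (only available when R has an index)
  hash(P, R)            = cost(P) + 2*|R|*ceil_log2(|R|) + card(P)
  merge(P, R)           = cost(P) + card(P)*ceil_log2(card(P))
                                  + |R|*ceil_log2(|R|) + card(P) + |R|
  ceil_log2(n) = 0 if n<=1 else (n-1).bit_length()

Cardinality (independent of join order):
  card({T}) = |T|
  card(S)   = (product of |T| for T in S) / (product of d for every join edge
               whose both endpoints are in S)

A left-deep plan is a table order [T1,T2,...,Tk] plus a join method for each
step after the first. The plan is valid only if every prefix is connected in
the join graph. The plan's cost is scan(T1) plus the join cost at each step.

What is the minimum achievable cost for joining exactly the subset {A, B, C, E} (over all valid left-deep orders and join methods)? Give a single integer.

8140

Selinger DP over subsets of {A,B,C,E}:
  {C}: scan cost=120, card=120
  {A}: scan cost=50, card=50
  {B}: scan cost=80, card=80
  {E}: scan cost=20, card=20
  {AC}: card=600; try (A,hash)→840, (C,nl_idx)→1000, (C,merge)→1360, (A,merge)→1430, (A,nl_idx)→1440, (C,hash)→1780 …(+2); best=840 via (A,hash)
  {AB}: card=500; try (A,hash)→760, (B,merge)→1040, (A,nl_idx)→1060, (A,merge)→1070, (B,hash)→1220, (B,nl)→4050 …(+1); best=760 via (A,hash)
  {BE}: card=800; try (E,hash)→360, (B,merge)→780, (E,merge)→840, (B,hash)→1160, (B,nl)→1620, (E,nl)→1680; best=360 via (E,hash)
  {ABC}: card=6000; try (B,hash)→2560, (C,hash)→2940, (C,merge)→6720, (B,merge)→8080, (C,nl_idx)→10260, (B,nl)→48840 …(+1); best=2560 via (B,hash)
  {ABE}: card=5000; try (E,hash)→1460, (A,hash)→1760, (E,merge)→5880, (A,merge)→9510, (A,nl_idx)→10160, (E,nl)→10760 …(+1); best=1460 via (E,hash)
  {ABCE}: card=60000; try (C,hash)→8140, (E,hash)→8760, (C,merge)→72420, (E,merge)→86680, (C,nl_idx)→96460, (E,nl)→122560 …(+1); best=8140 via (C,hash)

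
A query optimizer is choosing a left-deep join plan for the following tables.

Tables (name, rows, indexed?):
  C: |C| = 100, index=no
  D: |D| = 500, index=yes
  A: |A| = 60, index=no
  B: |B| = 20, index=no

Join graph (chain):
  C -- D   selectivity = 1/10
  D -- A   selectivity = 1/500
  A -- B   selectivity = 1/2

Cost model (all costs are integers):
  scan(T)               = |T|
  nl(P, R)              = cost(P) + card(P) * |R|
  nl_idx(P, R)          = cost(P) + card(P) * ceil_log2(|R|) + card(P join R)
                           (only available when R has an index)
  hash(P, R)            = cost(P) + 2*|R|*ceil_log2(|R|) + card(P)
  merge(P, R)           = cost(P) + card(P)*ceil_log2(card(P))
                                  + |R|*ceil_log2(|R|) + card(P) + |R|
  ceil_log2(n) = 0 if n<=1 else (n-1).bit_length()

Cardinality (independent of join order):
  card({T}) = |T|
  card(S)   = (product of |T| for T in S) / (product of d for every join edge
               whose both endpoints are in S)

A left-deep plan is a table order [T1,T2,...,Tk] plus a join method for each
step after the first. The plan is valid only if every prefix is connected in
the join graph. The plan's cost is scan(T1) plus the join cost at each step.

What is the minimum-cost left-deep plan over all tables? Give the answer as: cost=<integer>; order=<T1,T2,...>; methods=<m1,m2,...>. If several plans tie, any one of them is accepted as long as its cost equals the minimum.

cost=2680; order=A,D,C,B; methods=nl_idx,merge,hash

Selinger DP (subsets sized 1..n):
  {C}: scan cost=100, card=100
  {D}: scan cost=500, card=500
  {A}: scan cost=60, card=60
  {B}: scan cost=20, card=20
  {CD}: card=5000; try (C,hash)→2400, (D,merge)→5900, (D,nl_idx)→6000, (C,merge)→6300, (D,hash)→9200, (D,nl)→50100 …(+1); best=2400 via (C,hash)
  {AD}: card=60; try (D,nl_idx)→660, (A,hash)→1720, (D,merge)→5480, (A,merge)→5920, (D,hash)→9120, (D,nl)→30060 …(+1); best=660 via (D,nl_idx)
  {AB}: card=600; try (B,hash)→320, (A,merge)→560, (B,merge)→600, (A,hash)→760, (A,nl)→1220, (B,nl)→1260; best=320 via (B,hash)
  {ACD}: card=600; try (C,merge)→1880, (C,hash)→2120, (C,nl)→6660, (A,hash)→8120, (A,merge)→72820, (A,nl)→302400; best=1880 via (C,merge)
  {ABD}: card=600; try (B,hash)→920, (B,merge)→1200, (B,nl)→1860, (D,nl_idx)→6320, (D,hash)→9920, (D,merge)→11920 …(+1); best=920 via (B,hash)
  {ABCD}: card=6000; try (B,hash)→2680, (C,hash)→2920, (C,merge)→8320, (B,merge)→8600, (B,nl)→13880, (C,nl)→60920; best=2680 via (B,hash)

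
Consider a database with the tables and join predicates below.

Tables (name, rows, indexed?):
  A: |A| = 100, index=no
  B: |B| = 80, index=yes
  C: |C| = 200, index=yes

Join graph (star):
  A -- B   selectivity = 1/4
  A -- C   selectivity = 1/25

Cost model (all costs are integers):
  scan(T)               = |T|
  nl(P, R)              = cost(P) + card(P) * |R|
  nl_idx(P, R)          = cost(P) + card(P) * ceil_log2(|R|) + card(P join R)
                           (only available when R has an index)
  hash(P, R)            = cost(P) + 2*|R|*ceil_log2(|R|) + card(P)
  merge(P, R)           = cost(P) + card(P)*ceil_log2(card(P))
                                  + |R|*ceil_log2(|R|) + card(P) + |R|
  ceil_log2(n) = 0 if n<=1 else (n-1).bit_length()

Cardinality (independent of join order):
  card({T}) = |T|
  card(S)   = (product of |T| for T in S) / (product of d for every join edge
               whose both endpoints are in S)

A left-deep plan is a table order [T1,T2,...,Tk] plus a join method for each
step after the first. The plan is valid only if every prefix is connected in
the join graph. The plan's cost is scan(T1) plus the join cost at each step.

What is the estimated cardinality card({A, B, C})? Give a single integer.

16000

Tables in S: A(100), B(80), C(200)
Edges inside S: A-B(d=4), A-C(d=25)
numerator = 100 * 80 * 200 = 1600000
denominator = 4 * 25 = 100
card(S) = 1600000 / 100 = 16000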